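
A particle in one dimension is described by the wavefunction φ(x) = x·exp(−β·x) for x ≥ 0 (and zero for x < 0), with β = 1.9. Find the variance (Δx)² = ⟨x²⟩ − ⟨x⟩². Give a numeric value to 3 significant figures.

0.208

Compute ⟨x⟩ and ⟨x²⟩ separately, then (Δx)² = ⟨x²⟩ − ⟨x⟩².
Every integrand reduces to terms xʲ·e^(−2βx) on [0, ∞); use ∫₀^∞ xʲ·e^(−2βx) dx = j!/(2β)^(j+1).
Normalization: ∫|φ|² dx = 0.036448.
⟨x⟩ = 0.78947 and ⟨x²⟩ = 0.83102.
(Δx)² = 0.83102 − (0.78947)² = 0.20776.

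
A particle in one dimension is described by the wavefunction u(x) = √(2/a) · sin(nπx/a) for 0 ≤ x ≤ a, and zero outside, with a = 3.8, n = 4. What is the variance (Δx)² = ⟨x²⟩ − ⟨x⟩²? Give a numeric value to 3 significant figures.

1.16

Compute ⟨x⟩ and ⟨x²⟩ separately, then (Δx)² = ⟨x²⟩ − ⟨x⟩².
With sin²θ = (1 − cos2θ)/2 on 0 ≤ x ≤ a: ∫sin²(nπx/a) dx = a/2, ∫x·sin²(nπx/a) dx = a²/4, ∫x²·sin²(nπx/a) dx = a³·(1/6 − 1/(4n²π²)); higher powers xᵏ the same way, integrating xᵏ·cos(2nπx/a) by parts.
⟨x⟩ = 1.9000 and ⟨x²⟩ = 4.7676.
(Δx)² = 4.7676 − (1.9000)² = 1.1576.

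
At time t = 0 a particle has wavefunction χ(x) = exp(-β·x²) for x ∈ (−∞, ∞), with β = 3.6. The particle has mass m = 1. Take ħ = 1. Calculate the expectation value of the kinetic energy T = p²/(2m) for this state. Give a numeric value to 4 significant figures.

T = −(ħ²/2m) d²/dx², so ⟨T⟩ = −(ħ²/2m) ∫ χ*·χ'' dx / ∫|χ|² dx; with m = 1.
Gaussian moments: ∫x^(2j)·e^(−2βx²) dx = (2j−1)!!/(4β)^j · √(π/(2β)), odd powers integrate to 0; here √(π/(2β)) = 0.66055. Derivatives: d/dx e^(−βx²) = −2βx·e^(−βx²), d²/dx² e^(−βx²) = (4β²x² − 2β)·e^(−βx²).
State is unnormalized: ∫|χ|² dx = 0.66055, and ∫χ*·(−ħ²/2m · χ'') dx = 1.1890, so ⟨T⟩ = 1.1890 / 0.66055.
⟨T⟩ = 1.8000.

1.800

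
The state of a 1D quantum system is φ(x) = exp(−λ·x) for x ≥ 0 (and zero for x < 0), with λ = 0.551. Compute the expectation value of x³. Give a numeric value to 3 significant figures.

4.48

⟨x³⟩ = ∫ x³·|φ|² dx / ∫|φ|² dx (integrals over the domain).
Every integrand reduces to terms xʲ·e^(−2λx) on [0, ∞); use ∫₀^∞ xʲ·e^(−2λx) dx = j!/(2λ)^(j+1).
State is unnormalized: ∫|φ|² dx = 0.90744, and ∫φ*·x³·φ dx = 4.0684, so ⟨x³⟩ = 4.0684 / 0.90744.
⟨x³⟩ = 4.4834.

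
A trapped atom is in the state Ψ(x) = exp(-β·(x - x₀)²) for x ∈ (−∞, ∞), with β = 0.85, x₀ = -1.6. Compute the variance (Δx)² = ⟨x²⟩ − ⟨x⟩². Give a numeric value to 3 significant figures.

Compute ⟨x⟩ and ⟨x²⟩ separately, then (Δx)² = ⟨x²⟩ − ⟨x⟩².
Gaussian moments (u = x − x₀): ∫u^(2j)·e^(−2βu²) du = (2j−1)!!/(4β)^j · √(π/(2β)), odd powers integrate to 0; here √(π/(2β)) = 1.3594.
Normalization: ∫|Ψ|² dx = 1.3594.
⟨x⟩ = -1.6000 and ⟨x²⟩ = 2.8541.
(Δx)² = 2.8541 − (-1.6000)² = 0.29412.

0.294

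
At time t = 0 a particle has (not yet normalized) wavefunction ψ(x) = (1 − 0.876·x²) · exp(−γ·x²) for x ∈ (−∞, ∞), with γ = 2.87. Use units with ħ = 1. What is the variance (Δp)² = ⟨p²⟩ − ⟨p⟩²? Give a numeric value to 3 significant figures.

Compute ⟨p⟩ and ⟨p²⟩ separately; (Δp)² = ⟨p²⟩ − ⟨p⟩².
Expand each integrand as polynomial × e^(−2γx²) and use ∫x^(2j)·e^(−2γx²) dx = (2j−1)!!/(4γ)^j · √(π/(2γ)), odd powers → 0; here √(π/(2γ)) = 0.73981. Differentiate with the product rule, d/dx e^(−γx²) = −2γx·e^(−γx²).
Normalization: ∫|ψ|² dx = 0.63983.
⟨p⟩ = 0.0000 and ⟨p²⟩ = 3.9602.
(Δp)² = 3.9602 − (0.0000)² = 3.9602.

3.96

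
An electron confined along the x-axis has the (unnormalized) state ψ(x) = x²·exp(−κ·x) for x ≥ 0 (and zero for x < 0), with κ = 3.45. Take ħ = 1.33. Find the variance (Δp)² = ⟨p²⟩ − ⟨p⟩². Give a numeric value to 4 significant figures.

7.018

Compute ⟨p⟩ and ⟨p²⟩ separately; (Δp)² = ⟨p²⟩ − ⟨p⟩².
Differentiate x²·exp(−κ·x) with the product rule; every integrand then reduces to terms xʲ·e^(−2κx) on [0, ∞), with ∫₀^∞ xʲ·e^(−2κx) dx = j!/(2κ)^(j+1).
Normalization: ∫|ψ|² dx = 0.0015345.
⟨p⟩ = 0.0000 and ⟨p²⟩ = 7.0181.
(Δp)² = 7.0181 − (0.0000)² = 7.0181.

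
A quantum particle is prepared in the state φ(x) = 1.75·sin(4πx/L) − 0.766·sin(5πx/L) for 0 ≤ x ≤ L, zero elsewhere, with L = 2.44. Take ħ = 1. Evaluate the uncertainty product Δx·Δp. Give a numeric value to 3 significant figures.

3.18

Δx = √(⟨x²⟩−⟨x⟩²), Δp = √(⟨p²⟩−⟨p⟩²).
On 0 ≤ x ≤ L (j ≠ l): ∫sin²(jπx/L) dx = L/2, ∫sin(jπx/L)·sin(lπx/L) dx = 0; diagonal moments ∫x·sin²(jπx/L) dx = L²/4, ∫x²·sin²(jπx/L) dx = L³·(1/6 − 1/(4j²π²)); cross terms ∫x·sin(jπx/L)·sin(lπx/L) dx = 0 for j + l even and −4jlL²/(π²(j² − l²)²) for j + l odd, ∫x²·sin(jπx/L)·sin(lπx/L) dx = (−1)^(j+l)·4jlL³/(π²(j² − l²)²); higher powers the same way via product-to-sum and parts. d²/dx² sin(jπx/L) = −(jπ/L)²·sin(jπx/L); on 0 ≤ x ≤ L, ∫sin²(jπx/L) dx = L/2 and ∫sin(jπx/L)·sin(lπx/L) dx = 0 for j ≠ l, so only diagonal terms survive in ∫|φ|² and ∫φ·φ″; ∫φ·φ′ dx = [φ²/2] between the walls = 0.
Normalization: ∫|φ|² dx = 4.4521.
⟨x⟩ = 1.5788, ⟨x²⟩ = 2.8422 ⇒ Δx = 0.59132.
⟨p⟩ = 0.0000, ⟨p²⟩ = 28.923 ⇒ Δp = 5.3780.
Δx·Δp = 3.1801.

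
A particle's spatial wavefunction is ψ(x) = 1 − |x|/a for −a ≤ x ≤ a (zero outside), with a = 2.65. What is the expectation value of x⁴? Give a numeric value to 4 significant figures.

1.409

⟨x⁴⟩ = ∫ x⁴·|ψ|² dx / ∫|ψ|² dx (integrals over the domain).
ψ is even, so ∫ over [−a, a] = 2∫₀ᵃ with ψ = 1 − x/a there: ∫₀ᵃ (1 − x/a)² dx = a/3, ∫₀ᵃ x²(1 − x/a)² dx = a³/30, ∫₀ᵃ x⁴(1 − x/a)² dx = a⁵/105.
State is unnormalized: ∫|ψ|² dx = 1.7667, and ∫ψ*·x⁴·ψ dx = 2.4893, so ⟨x⁴⟩ = 2.4893 / 1.7667.
⟨x⁴⟩ = 1.4090.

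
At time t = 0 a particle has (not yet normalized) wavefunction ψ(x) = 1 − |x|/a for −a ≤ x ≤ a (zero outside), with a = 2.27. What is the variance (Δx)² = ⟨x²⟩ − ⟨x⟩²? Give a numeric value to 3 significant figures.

0.515

Compute ⟨x⟩ and ⟨x²⟩ separately, then (Δx)² = ⟨x²⟩ − ⟨x⟩².
ψ is even, so ∫ over [−a, a] = 2∫₀ᵃ with ψ = 1 − x/a there: ∫₀ᵃ (1 − x/a)² dx = a/3, ∫₀ᵃ x²(1 − x/a)² dx = a³/30, ∫₀ᵃ x⁴(1 − x/a)² dx = a⁵/105.
Normalization: ∫|ψ|² dx = 1.5133.
⟨x⟩ = 0.0000 and ⟨x²⟩ = 0.51529.
(Δx)² = 0.51529 − (0.0000)² = 0.51529.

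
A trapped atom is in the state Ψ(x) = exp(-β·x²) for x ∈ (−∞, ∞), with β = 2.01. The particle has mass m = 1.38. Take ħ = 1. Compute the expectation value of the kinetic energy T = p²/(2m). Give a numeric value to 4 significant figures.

0.7283

T = −(ħ²/2m) d²/dx², so ⟨T⟩ = −(ħ²/2m) ∫ Ψ*·Ψ'' dx / ∫|Ψ|² dx; with m = 1.38.
Gaussian moments: ∫x^(2j)·e^(−2βx²) dx = (2j−1)!!/(4β)^j · √(π/(2β)), odd powers integrate to 0; here √(π/(2β)) = 0.88402. Derivatives: d/dx e^(−βx²) = −2βx·e^(−βx²), d²/dx² e^(−βx²) = (4β²x² − 2β)·e^(−βx²).
State is unnormalized: ∫|Ψ|² dx = 0.88402, and ∫Ψ*·(−ħ²/2m · Ψ'') dx = 0.64380, so ⟨T⟩ = 0.64380 / 0.88402.
⟨T⟩ = 0.72826.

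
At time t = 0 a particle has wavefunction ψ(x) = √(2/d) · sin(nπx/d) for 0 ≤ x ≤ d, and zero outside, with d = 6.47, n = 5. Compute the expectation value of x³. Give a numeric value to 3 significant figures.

⟨x³⟩ = ∫ x³·|ψ|² dx (integrals over the domain).
With sin²θ = (1 − cos2θ)/2 on 0 ≤ x ≤ d: ∫sin²(nπx/d) dx = d/2, ∫x·sin²(nπx/d) dx = d²/4, ∫x²·sin²(nπx/d) dx = d³·(1/6 − 1/(4n²π²)); higher powers xᵏ the same way, integrating xᵏ·cos(2nπx/d) by parts.
⟨x³⟩ = 66.887.

66.9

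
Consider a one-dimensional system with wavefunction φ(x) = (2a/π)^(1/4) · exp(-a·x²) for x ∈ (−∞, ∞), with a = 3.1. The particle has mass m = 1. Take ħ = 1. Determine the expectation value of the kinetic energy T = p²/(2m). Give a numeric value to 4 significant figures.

1.550

T = −(ħ²/2m) d²/dx², so ⟨T⟩ = −(ħ²/2m) ∫ φ*·φ'' dx; with m = 1.
Gaussian moments: ∫x^(2j)·e^(−2ax²) dx = (2j−1)!!/(4a)^j · √(π/(2a)), odd powers integrate to 0; here √(π/(2a)) = 0.71183. Derivatives: d/dx e^(−ax²) = −2ax·e^(−ax²), d²/dx² e^(−ax²) = (4a²x² − 2a)·e^(−ax²).
⟨T⟩ = 1.5500.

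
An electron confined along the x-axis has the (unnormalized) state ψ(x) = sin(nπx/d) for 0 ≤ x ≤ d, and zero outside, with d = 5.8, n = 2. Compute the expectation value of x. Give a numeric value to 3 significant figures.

⟨x⟩ = ∫ x·|ψ|² dx / ∫|ψ|² dx (integrals over the domain).
With sin²θ = (1 − cos2θ)/2 on 0 ≤ x ≤ d: ∫sin²(nπx/d) dx = d/2, ∫x·sin²(nπx/d) dx = d²/4, ∫x²·sin²(nπx/d) dx = d³·(1/6 − 1/(4n²π²)); higher powers xᵏ the same way, integrating xᵏ·cos(2nπx/d) by parts.
State is unnormalized: ∫|ψ|² dx = 2.9000, and ∫ψ*·x·ψ dx = 8.4100, so ⟨x⟩ = 8.4100 / 2.9000.
⟨x⟩ = 2.9000.

2.90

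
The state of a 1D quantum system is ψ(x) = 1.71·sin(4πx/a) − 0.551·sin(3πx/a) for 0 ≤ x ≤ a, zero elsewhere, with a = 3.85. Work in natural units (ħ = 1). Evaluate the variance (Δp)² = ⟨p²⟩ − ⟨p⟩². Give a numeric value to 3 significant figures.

10.2

Compute ⟨p⟩ and ⟨p²⟩ separately; (Δp)² = ⟨p²⟩ − ⟨p⟩².
d²/dx² sin(jπx/a) = −(jπ/a)²·sin(jπx/a); on 0 ≤ x ≤ a, ∫sin²(jπx/a) dx = a/2 and ∫sin(jπx/a)·sin(lπx/a) dx = 0 for j ≠ l, so only diagonal terms survive in ∫|ψ|² and ∫ψ·ψ″; ∫ψ·ψ′ dx = [ψ²/2] between the walls = 0.
Normalization: ∫|ψ|² dx = 6.2133.
⟨p⟩ = 0.0000 and ⟨p²⟩ = 10.215.
(Δp)² = 10.215 − (0.0000)² = 10.215.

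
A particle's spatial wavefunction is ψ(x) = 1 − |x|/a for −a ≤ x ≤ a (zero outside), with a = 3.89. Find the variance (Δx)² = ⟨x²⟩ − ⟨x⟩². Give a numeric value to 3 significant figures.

Compute ⟨x⟩ and ⟨x²⟩ separately, then (Δx)² = ⟨x²⟩ − ⟨x⟩².
ψ is even, so ∫ over [−a, a] = 2∫₀ᵃ with ψ = 1 − x/a there: ∫₀ᵃ (1 − x/a)² dx = a/3, ∫₀ᵃ x²(1 − x/a)² dx = a³/30, ∫₀ᵃ x⁴(1 − x/a)² dx = a⁵/105.
Normalization: ∫|ψ|² dx = 2.5933.
⟨x⟩ = 0.0000 and ⟨x²⟩ = 1.5132.
(Δx)² = 1.5132 − (0.0000)² = 1.5132.

1.51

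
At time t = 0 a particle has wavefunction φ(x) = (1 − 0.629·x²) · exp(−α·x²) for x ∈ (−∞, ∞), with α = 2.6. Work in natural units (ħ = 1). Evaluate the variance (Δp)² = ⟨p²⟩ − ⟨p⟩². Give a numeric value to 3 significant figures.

3.35

Compute ⟨p⟩ and ⟨p²⟩ separately; (Δp)² = ⟨p²⟩ − ⟨p⟩².
Expand each integrand as polynomial × e^(−2αx²) and use ∫x^(2j)·e^(−2αx²) dx = (2j−1)!!/(4α)^j · √(π/(2α)), odd powers → 0; here √(π/(2α)) = 0.77727. Differentiate with the product rule, d/dx e^(−αx²) = −2αx·e^(−αx²).
Normalization: ∫|φ|² dx = 0.69178.
⟨p⟩ = 0.0000 and ⟨p²⟩ = 3.3495.
(Δp)² = 3.3495 − (0.0000)² = 3.3495.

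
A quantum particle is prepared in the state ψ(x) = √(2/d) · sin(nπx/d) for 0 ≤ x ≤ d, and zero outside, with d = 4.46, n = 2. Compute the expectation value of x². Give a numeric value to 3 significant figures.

⟨x²⟩ = ∫ x²·|ψ|² dx (integrals over the domain).
With sin²θ = (1 − cos2θ)/2 on 0 ≤ x ≤ d: ∫sin²(nπx/d) dx = d/2, ∫x·sin²(nπx/d) dx = d²/4, ∫x²·sin²(nπx/d) dx = d³·(1/6 − 1/(4n²π²)); higher powers xᵏ the same way, integrating xᵏ·cos(2nπx/d) by parts.
⟨x²⟩ = 6.3786.

6.38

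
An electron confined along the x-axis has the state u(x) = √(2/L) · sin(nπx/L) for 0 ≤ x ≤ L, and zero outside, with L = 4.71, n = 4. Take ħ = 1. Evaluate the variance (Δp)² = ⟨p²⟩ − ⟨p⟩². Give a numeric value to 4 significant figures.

Compute ⟨p⟩ and ⟨p²⟩ separately; (Δp)² = ⟨p²⟩ − ⟨p⟩².
d/dx sin(nπx/L) = (nπ/L)·cos(nπx/L) and d²/dx² sin(nπx/L) = −(nπ/L)²·sin(nπx/L); on 0 ≤ x ≤ L, ∫sin²(nπx/L) dx = L/2 and ∫sin(nπx/L)·cos(nπx/L) dx = 0.
⟨p⟩ = 0.0000 and ⟨p²⟩ = 7.1183.
(Δp)² = 7.1183 − (0.0000)² = 7.1183.

7.118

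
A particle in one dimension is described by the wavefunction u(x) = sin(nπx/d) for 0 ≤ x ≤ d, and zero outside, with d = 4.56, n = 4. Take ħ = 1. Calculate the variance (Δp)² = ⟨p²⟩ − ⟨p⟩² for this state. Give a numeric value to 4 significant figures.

7.594

Compute ⟨p⟩ and ⟨p²⟩ separately; (Δp)² = ⟨p²⟩ − ⟨p⟩².
d/dx sin(nπx/d) = (nπ/d)·cos(nπx/d) and d²/dx² sin(nπx/d) = −(nπ/d)²·sin(nπx/d); on 0 ≤ x ≤ d, ∫sin²(nπx/d) dx = d/2 and ∫sin(nπx/d)·cos(nπx/d) dx = 0.
Normalization: ∫|u|² dx = 2.2800.
⟨p⟩ = 0.0000 and ⟨p²⟩ = 7.5943.
(Δp)² = 7.5943 − (0.0000)² = 7.5943.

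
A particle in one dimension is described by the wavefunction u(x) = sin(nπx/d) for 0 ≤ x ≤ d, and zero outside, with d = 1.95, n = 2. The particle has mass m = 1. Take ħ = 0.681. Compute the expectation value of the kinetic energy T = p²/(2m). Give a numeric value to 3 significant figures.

T = −(ħ²/2m) d²/dx², so ⟨T⟩ = −(ħ²/2m) ∫ u*·u'' dx / ∫|u|² dx; with m = 1.
d/dx sin(nπx/d) = (nπ/d)·cos(nπx/d) and d²/dx² sin(nπx/d) = −(nπ/d)²·sin(nπx/d); on 0 ≤ x ≤ d, ∫sin²(nπx/d) dx = d/2 and ∫sin(nπx/d)·cos(nπx/d) dx = 0.
State is unnormalized: ∫|u|² dx = 0.97500, and ∫u*·(−ħ²/2m · u'') dx = 2.3473, so ⟨T⟩ = 2.3473 / 0.97500.
⟨T⟩ = 2.4074.

2.41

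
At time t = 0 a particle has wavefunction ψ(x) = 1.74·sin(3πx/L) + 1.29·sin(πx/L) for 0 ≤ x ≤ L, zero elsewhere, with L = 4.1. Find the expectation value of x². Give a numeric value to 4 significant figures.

⟨x²⟩ = ∫ x²·|ψ|² dx / ∫|ψ|² dx (integrals over the domain).
On 0 ≤ x ≤ L (j ≠ l): ∫sin²(jπx/L) dx = L/2, ∫sin(jπx/L)·sin(lπx/L) dx = 0; diagonal moments ∫x·sin²(jπx/L) dx = L²/4, ∫x²·sin²(jπx/L) dx = L³·(1/6 − 1/(4j²π²)); cross terms ∫x·sin(jπx/L)·sin(lπx/L) dx = 0 for j + l even and −4jlL²/(π²(j² − l²)²) for j + l odd, ∫x²·sin(jπx/L)·sin(lπx/L) dx = (−1)^(j+l)·4jlL³/(π²(j² − l²)²); higher powers the same way via product-to-sum and parts.
State is unnormalized: ∫|ψ|² dx = 9.6180, and ∫ψ*·x²·ψ dx = 56.278, so ⟨x²⟩ = 56.278 / 9.6180.
⟨x²⟩ = 5.8514.

5.851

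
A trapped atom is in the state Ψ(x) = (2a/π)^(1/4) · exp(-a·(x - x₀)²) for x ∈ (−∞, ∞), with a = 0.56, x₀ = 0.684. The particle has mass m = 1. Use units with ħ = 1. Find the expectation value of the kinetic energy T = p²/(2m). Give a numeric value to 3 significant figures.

T = −(ħ²/2m) d²/dx², so ⟨T⟩ = −(ħ²/2m) ∫ Ψ*·Ψ'' dx; with m = 1.
Gaussian moments (u = x − x₀): ∫u^(2j)·e^(−2au²) du = (2j−1)!!/(4a)^j · √(π/(2a)), odd powers integrate to 0; here √(π/(2a)) = 1.6748. Derivatives: d/dx e^(−au²) = −2au·e^(−au²), d²/dx² e^(−au²) = (4a²u² − 2a)·e^(−au²).
⟨T⟩ = 0.28000.

0.280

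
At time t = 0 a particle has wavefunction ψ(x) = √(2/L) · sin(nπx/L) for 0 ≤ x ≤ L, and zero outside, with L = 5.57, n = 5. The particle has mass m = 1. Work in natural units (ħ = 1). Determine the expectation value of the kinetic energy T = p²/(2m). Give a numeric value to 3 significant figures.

3.98

T = −(ħ²/2m) d²/dx², so ⟨T⟩ = −(ħ²/2m) ∫ ψ*·ψ'' dx; with m = 1.
d/dx sin(nπx/L) = (nπ/L)·cos(nπx/L) and d²/dx² sin(nπx/L) = −(nπ/L)²·sin(nπx/L); on 0 ≤ x ≤ L, ∫sin²(nπx/L) dx = L/2 and ∫sin(nπx/L)·cos(nπx/L) dx = 0.
⟨T⟩ = 3.9765.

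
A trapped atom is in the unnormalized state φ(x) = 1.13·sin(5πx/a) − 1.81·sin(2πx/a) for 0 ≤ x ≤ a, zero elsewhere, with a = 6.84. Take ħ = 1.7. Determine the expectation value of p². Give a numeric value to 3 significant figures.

p² φ = −ħ² d²φ/dx²; ⟨p²⟩ = −ħ² ∫ φ*·φ'' dx / ∫|φ|² dx.
d²/dx² sin(jπx/a) = −(jπ/a)²·sin(jπx/a); on 0 ≤ x ≤ a, ∫sin²(jπx/a) dx = a/2 and ∫sin(jπx/a)·sin(lπx/a) dx = 0 for j ≠ l, so only diagonal terms survive in ∫|φ|² and ∫φ·φ″; ∫φ·φ′ dx = [φ²/2] between the walls = 0.
State is unnormalized: ∫|φ|² dx = 15.571, and ∫φ*·(−ħ² φ'') dx = 93.882, so ⟨p²⟩ = 93.882 / 15.571.
⟨p²⟩ = 6.0292.

6.03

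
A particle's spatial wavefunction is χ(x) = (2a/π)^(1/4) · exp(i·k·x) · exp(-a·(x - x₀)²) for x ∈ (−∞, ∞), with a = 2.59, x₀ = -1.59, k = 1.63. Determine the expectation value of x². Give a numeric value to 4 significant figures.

2.625

⟨x²⟩ = ∫ x²·|χ|² dx (integrals over the domain).
Gaussian moments (u = x − x₀): ∫u^(2j)·e^(−2au²) du = (2j−1)!!/(4a)^j · √(π/(2a)), odd powers integrate to 0; here √(π/(2a)) = 0.77877.
⟨x²⟩ = 2.6246.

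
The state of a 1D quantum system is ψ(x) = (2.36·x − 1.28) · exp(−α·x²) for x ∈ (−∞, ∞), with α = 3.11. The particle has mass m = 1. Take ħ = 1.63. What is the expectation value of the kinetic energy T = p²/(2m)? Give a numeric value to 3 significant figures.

T = −(ħ²/2m) d²/dx², so ⟨T⟩ = −(ħ²/2m) ∫ ψ*·ψ'' dx / ∫|ψ|² dx; with m = 1.
Expand each integrand as polynomial × e^(−2αx²) and use ∫x^(2j)·e^(−2αx²) dx = (2j−1)!!/(4α)^j · √(π/(2α)), odd powers → 0; here √(π/(2α)) = 0.71069. Differentiate with the product rule, d/dx e^(−αx²) = −2αx·e^(−αx²).
State is unnormalized: ∫|ψ|² dx = 1.4826, and ∫ψ*·(−ħ²/2m · ψ'') dx = 8.7544, so ⟨T⟩ = 8.7544 / 1.4826.
⟨T⟩ = 5.9049.

5.90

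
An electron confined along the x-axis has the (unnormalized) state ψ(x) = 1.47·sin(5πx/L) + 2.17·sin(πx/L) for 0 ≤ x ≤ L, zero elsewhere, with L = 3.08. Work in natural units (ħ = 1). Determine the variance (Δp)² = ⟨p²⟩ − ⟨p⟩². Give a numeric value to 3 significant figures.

8.89

Compute ⟨p⟩ and ⟨p²⟩ separately; (Δp)² = ⟨p²⟩ − ⟨p⟩².
d²/dx² sin(jπx/L) = −(jπ/L)²·sin(jπx/L); on 0 ≤ x ≤ L, ∫sin²(jπx/L) dx = L/2 and ∫sin(jπx/L)·sin(lπx/L) dx = 0 for j ≠ l, so only diagonal terms survive in ∫|ψ|² and ∫ψ·ψ″; ∫ψ·ψ′ dx = [ψ²/2] between the walls = 0.
Normalization: ∫|ψ|² dx = 10.579.
⟨p⟩ = 0.0000 and ⟨p²⟩ = 8.8946.
(Δp)² = 8.8946 − (0.0000)² = 8.8946.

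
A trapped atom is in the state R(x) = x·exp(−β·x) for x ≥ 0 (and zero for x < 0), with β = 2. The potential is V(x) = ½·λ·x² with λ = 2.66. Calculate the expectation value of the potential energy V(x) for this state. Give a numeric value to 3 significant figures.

⟨V⟩ = ∫ V(x)·|R|² dx / ∫|R|² dx.
Every integrand reduces to terms xʲ·e^(−2βx) on [0, ∞); use ∫₀^∞ xʲ·e^(−2βx) dx = j!/(2β)^(j+1).
State is unnormalized: ∫|R|² dx = 0.031250, and ∫R*·V(x)·R dx = 0.031172, so ⟨V⟩ = 0.031172 / 0.031250.
⟨V⟩ = 0.99750.

0.998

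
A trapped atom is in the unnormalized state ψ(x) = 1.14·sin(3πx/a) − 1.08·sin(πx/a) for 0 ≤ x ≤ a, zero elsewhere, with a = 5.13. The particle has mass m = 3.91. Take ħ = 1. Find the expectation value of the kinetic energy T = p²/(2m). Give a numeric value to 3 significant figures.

0.250

T = −(ħ²/2m) d²/dx², so ⟨T⟩ = −(ħ²/2m) ∫ ψ*·ψ'' dx / ∫|ψ|² dx; with m = 3.91.
d²/dx² sin(jπx/a) = −(jπ/a)²·sin(jπx/a); on 0 ≤ x ≤ a, ∫sin²(jπx/a) dx = a/2 and ∫sin(jπx/a)·sin(lπx/a) dx = 0 for j ≠ l, so only diagonal terms survive in ∫|ψ|² and ∫ψ·ψ″; ∫ψ·ψ′ dx = [ψ²/2] between the walls = 0.
State is unnormalized: ∫|ψ|² dx = 6.3253, and ∫ψ*·(−ħ²/2m · ψ'') dx = 1.5823, so ⟨T⟩ = 1.5823 / 6.3253.
⟨T⟩ = 0.25015.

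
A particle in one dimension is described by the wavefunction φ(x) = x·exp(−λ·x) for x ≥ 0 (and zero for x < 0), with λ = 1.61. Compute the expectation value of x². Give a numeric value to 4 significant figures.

1.157

⟨x²⟩ = ∫ x²·|φ|² dx / ∫|φ|² dx (integrals over the domain).
Every integrand reduces to terms xʲ·e^(−2λx) on [0, ∞); use ∫₀^∞ xʲ·e^(−2λx) dx = j!/(2λ)^(j+1).
State is unnormalized: ∫|φ|² dx = 0.059905, and ∫φ*·x²·φ dx = 0.069332, so ⟨x²⟩ = 0.069332 / 0.059905.
⟨x²⟩ = 1.1574.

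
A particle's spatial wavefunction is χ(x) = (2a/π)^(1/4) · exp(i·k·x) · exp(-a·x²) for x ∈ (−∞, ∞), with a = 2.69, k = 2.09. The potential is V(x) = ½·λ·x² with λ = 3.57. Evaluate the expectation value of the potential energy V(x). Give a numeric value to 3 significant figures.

⟨V⟩ = ∫ V(x)·|χ|² dx.
Gaussian moments: ∫x^(2j)·e^(−2ax²) dx = (2j−1)!!/(4a)^j · √(π/(2a)), odd powers integrate to 0; here √(π/(2a)) = 0.76416.
⟨V⟩ = 0.16589.

0.166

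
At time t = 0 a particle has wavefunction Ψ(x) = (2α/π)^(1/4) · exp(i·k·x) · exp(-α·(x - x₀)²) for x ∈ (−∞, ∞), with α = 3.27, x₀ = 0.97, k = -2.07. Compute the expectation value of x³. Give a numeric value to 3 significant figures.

⟨x³⟩ = ∫ x³·|Ψ|² dx (integrals over the domain).
Gaussian moments (u = x − x₀): ∫u^(2j)·e^(−2αu²) du = (2j−1)!!/(4α)^j · √(π/(2α)), odd powers integrate to 0; here √(π/(2α)) = 0.69308.
⟨x³⟩ = 1.1352.

1.14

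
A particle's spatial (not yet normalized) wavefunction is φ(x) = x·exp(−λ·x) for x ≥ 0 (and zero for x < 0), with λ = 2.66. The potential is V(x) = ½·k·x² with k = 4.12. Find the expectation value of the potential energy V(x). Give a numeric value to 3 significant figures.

⟨V⟩ = ∫ V(x)·|φ|² dx / ∫|φ|² dx.
Every integrand reduces to terms xʲ·e^(−2λx) on [0, ∞); use ∫₀^∞ xʲ·e^(−2λx) dx = j!/(2λ)^(j+1).
State is unnormalized: ∫|φ|² dx = 0.013283, and ∫φ*·V(x)·φ dx = 0.011602, so ⟨V⟩ = 0.011602 / 0.013283.
⟨V⟩ = 0.87342.

0.873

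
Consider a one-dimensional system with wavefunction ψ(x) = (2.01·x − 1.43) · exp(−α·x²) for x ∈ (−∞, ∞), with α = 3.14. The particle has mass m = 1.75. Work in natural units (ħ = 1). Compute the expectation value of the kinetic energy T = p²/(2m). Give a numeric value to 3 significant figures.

1.14

T = −(ħ²/2m) d²/dx², so ⟨T⟩ = −(ħ²/2m) ∫ ψ*·ψ'' dx / ∫|ψ|² dx; with m = 1.75.
Expand each integrand as polynomial × e^(−2αx²) and use ∫x^(2j)·e^(−2αx²) dx = (2j−1)!!/(4α)^j · √(π/(2α)), odd powers → 0; here √(π/(2α)) = 0.70729. Differentiate with the product rule, d/dx e^(−αx²) = −2αx·e^(−αx²).
State is unnormalized: ∫|ψ|² dx = 1.6738, and ∫ψ*·(−ħ²/2m · ψ'') dx = 1.9099, so ⟨T⟩ = 1.9099 / 1.6738.
⟨T⟩ = 1.1410.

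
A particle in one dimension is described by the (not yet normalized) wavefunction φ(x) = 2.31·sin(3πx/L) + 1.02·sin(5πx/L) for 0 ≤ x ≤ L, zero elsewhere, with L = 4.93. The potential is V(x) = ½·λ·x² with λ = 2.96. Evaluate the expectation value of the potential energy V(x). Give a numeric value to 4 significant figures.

13.07

⟨V⟩ = ∫ V(x)·|φ|² dx / ∫|φ|² dx.
On 0 ≤ x ≤ L (j ≠ l): ∫sin²(jπx/L) dx = L/2, ∫sin(jπx/L)·sin(lπx/L) dx = 0; diagonal moments ∫x·sin²(jπx/L) dx = L²/4, ∫x²·sin²(jπx/L) dx = L³·(1/6 − 1/(4j²π²)); cross terms ∫x·sin(jπx/L)·sin(lπx/L) dx = 0 for j + l even and −4jlL²/(π²(j² − l²)²) for j + l odd, ∫x²·sin(jπx/L)·sin(lπx/L) dx = (−1)^(j+l)·4jlL³/(π²(j² − l²)²); higher powers the same way via product-to-sum and parts.
State is unnormalized: ∫|φ|² dx = 15.718, and ∫φ*·V(x)·φ dx = 205.46, so ⟨V⟩ = 205.46 / 15.718.
⟨V⟩ = 13.072.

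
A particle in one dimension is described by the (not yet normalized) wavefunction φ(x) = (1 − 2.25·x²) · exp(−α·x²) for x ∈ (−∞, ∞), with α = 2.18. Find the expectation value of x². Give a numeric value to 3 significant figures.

⟨x²⟩ = ∫ x²·|φ|² dx / ∫|φ|² dx (integrals over the domain).
Expand each integrand as polynomial × e^(−2αx²) and use ∫x^(2j)·e^(−2αx²) dx = (2j−1)!!/(4α)^j · √(π/(2α)), odd powers → 0; here √(π/(2α)) = 0.84885.
State is unnormalized: ∫|φ|² dx = 0.58034, and ∫φ*·x²·φ dx = 0.043855, so ⟨x²⟩ = 0.043855 / 0.58034.
⟨x²⟩ = 0.075567.

0.0756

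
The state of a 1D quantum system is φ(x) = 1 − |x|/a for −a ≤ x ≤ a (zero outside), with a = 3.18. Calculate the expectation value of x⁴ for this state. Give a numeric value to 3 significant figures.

⟨x⁴⟩ = ∫ x⁴·|φ|² dx / ∫|φ|² dx (integrals over the domain).
φ is even, so ∫ over [−a, a] = 2∫₀ᵃ with φ = 1 − x/a there: ∫₀ᵃ (1 − x/a)² dx = a/3, ∫₀ᵃ x²(1 − x/a)² dx = a³/30, ∫₀ᵃ x⁴(1 − x/a)² dx = a⁵/105.
State is unnormalized: ∫|φ|² dx = 2.1200, and ∫φ*·x⁴·φ dx = 6.1941, so ⟨x⁴⟩ = 6.1941 / 2.1200.
⟨x⁴⟩ = 2.9217.

2.92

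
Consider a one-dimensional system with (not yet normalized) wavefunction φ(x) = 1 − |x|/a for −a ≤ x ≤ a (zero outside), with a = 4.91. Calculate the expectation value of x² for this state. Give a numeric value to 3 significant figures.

⟨x²⟩ = ∫ x²·|φ|² dx / ∫|φ|² dx (integrals over the domain).
φ is even, so ∫ over [−a, a] = 2∫₀ᵃ with φ = 1 − x/a there: ∫₀ᵃ (1 − x/a)² dx = a/3, ∫₀ᵃ x²(1 − x/a)² dx = a³/30, ∫₀ᵃ x⁴(1 − x/a)² dx = a⁵/105.
State is unnormalized: ∫|φ|² dx = 3.2733, and ∫φ*·x²·φ dx = 7.8914, so ⟨x²⟩ = 7.8914 / 3.2733.
⟨x²⟩ = 2.4108.

2.41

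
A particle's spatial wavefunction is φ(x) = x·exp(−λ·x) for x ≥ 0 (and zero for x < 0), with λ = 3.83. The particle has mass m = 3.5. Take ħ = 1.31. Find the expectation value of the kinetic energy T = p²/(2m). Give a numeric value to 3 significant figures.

3.60

T = −(ħ²/2m) d²/dx², so ⟨T⟩ = −(ħ²/2m) ∫ φ*·φ'' dx / ∫|φ|² dx; with m = 3.5.
Differentiate x·exp(−λ·x) with the product rule; every integrand then reduces to terms xʲ·e^(−2λx) on [0, ∞), with ∫₀^∞ xʲ·e^(−2λx) dx = j!/(2λ)^(j+1).
State is unnormalized: ∫|φ|² dx = 0.0044498, and ∫φ*·(−ħ²/2m · φ'') dx = 0.016002, so ⟨T⟩ = 0.016002 / 0.0044498.
⟨T⟩ = 3.5962.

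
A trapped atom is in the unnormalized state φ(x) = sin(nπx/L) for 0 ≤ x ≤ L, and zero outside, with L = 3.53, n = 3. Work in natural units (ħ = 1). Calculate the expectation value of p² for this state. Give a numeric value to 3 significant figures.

p² φ = −ħ² d²φ/dx²; ⟨p²⟩ = −ħ² ∫ φ*·φ'' dx / ∫|φ|² dx.
d/dx sin(nπx/L) = (nπ/L)·cos(nπx/L) and d²/dx² sin(nπx/L) = −(nπ/L)²·sin(nπx/L); on 0 ≤ x ≤ L, ∫sin²(nπx/L) dx = L/2 and ∫sin(nπx/L)·cos(nπx/L) dx = 0.
State is unnormalized: ∫|φ|² dx = 1.7650, and ∫φ*·(−ħ² φ'') dx = 12.582, so ⟨p²⟩ = 12.582 / 1.7650.
⟨p²⟩ = 7.1284.

7.13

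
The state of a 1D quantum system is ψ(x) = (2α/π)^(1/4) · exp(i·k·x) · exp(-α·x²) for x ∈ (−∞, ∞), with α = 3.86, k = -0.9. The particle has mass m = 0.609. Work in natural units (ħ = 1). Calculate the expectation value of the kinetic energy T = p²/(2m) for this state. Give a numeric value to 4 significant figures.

3.834

T = −(ħ²/2m) d²/dx², so ⟨T⟩ = −(ħ²/2m) ∫ ψ*·ψ'' dx; with m = 0.609.
Gaussian moments: ∫x^(2j)·e^(−2αx²) dx = (2j−1)!!/(4α)^j · √(π/(2α)), odd powers integrate to 0; here √(π/(2α)) = 0.63792. Derivatives: ψ′ = (ik − 2αx)·ψ, ψ″ = ((ik − 2αx)² − 2α)·ψ; the odd-in-x pieces drop out.
⟨T⟩ = 3.8342.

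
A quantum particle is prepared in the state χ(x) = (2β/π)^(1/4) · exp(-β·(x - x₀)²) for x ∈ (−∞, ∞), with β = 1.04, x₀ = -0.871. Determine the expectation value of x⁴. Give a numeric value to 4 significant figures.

1.843

⟨x⁴⟩ = ∫ x⁴·|χ|² dx (integrals over the domain).
Gaussian moments (u = x − x₀): ∫u^(2j)·e^(−2βu²) du = (2j−1)!!/(4β)^j · √(π/(2β)), odd powers integrate to 0; here √(π/(2β)) = 1.2290.
⟨x⁴⟩ = 1.8431.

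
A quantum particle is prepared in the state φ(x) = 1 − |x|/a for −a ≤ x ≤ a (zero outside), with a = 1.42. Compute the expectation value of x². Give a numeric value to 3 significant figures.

⟨x²⟩ = ∫ x²·|φ|² dx / ∫|φ|² dx (integrals over the domain).
φ is even, so ∫ over [−a, a] = 2∫₀ᵃ with φ = 1 − x/a there: ∫₀ᵃ (1 − x/a)² dx = a/3, ∫₀ᵃ x²(1 − x/a)² dx = a³/30, ∫₀ᵃ x⁴(1 − x/a)² dx = a⁵/105.
State is unnormalized: ∫|φ|² dx = 0.94667, and ∫φ*·x²·φ dx = 0.19089, so ⟨x²⟩ = 0.19089 / 0.94667.
⟨x²⟩ = 0.20164.

0.202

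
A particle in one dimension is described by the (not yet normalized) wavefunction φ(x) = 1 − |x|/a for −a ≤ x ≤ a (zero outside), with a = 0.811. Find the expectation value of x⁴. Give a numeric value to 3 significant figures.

⟨x⁴⟩ = ∫ x⁴·|φ|² dx / ∫|φ|² dx (integrals over the domain).
φ is even, so ∫ over [−a, a] = 2∫₀ᵃ with φ = 1 − x/a there: ∫₀ᵃ (1 − x/a)² dx = a/3, ∫₀ᵃ x²(1 − x/a)² dx = a³/30, ∫₀ᵃ x⁴(1 − x/a)² dx = a⁵/105.
State is unnormalized: ∫|φ|² dx = 0.54067, and ∫φ*·x⁴·φ dx = 0.0066826, so ⟨x⁴⟩ = 0.0066826 / 0.54067.
⟨x⁴⟩ = 0.012360.

0.0124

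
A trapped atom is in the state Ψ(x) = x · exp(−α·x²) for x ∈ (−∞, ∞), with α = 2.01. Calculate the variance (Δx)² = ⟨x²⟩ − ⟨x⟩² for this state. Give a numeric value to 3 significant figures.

Compute ⟨x⟩ and ⟨x²⟩ separately, then (Δx)² = ⟨x²⟩ − ⟨x⟩².
Expand each integrand as polynomial × e^(−2αx²) and use ∫x^(2j)·e^(−2αx²) dx = (2j−1)!!/(4α)^j · √(π/(2α)), odd powers → 0; here √(π/(2α)) = 0.88402.
Normalization: ∫|Ψ|² dx = 0.10995.
⟨x⟩ = 0.0000 and ⟨x²⟩ = 0.37313.
(Δx)² = 0.37313 − (0.0000)² = 0.37313.

0.373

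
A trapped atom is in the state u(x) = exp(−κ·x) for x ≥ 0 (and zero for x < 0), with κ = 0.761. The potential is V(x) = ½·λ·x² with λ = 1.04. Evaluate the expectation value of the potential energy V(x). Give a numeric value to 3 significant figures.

0.449

⟨V⟩ = ∫ V(x)·|u|² dx / ∫|u|² dx.
Every integrand reduces to terms xʲ·e^(−2κx) on [0, ∞); use ∫₀^∞ xʲ·e^(−2κx) dx = j!/(2κ)^(j+1).
State is unnormalized: ∫|u|² dx = 0.65703, and ∫u*·V(x)·u dx = 0.29498, so ⟨V⟩ = 0.29498 / 0.65703.
⟨V⟩ = 0.44896.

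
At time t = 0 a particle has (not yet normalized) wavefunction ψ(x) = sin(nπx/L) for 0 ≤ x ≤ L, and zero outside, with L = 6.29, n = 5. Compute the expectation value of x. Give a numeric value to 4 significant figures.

3.145

⟨x⟩ = ∫ x·|ψ|² dx / ∫|ψ|² dx (integrals over the domain).
With sin²θ = (1 − cos2θ)/2 on 0 ≤ x ≤ L: ∫sin²(nπx/L) dx = L/2, ∫x·sin²(nπx/L) dx = L²/4, ∫x²·sin²(nπx/L) dx = L³·(1/6 − 1/(4n²π²)); higher powers xᵏ the same way, integrating xᵏ·cos(2nπx/L) by parts.
State is unnormalized: ∫|ψ|² dx = 3.1450, and ∫ψ*·x·ψ dx = 9.8910, so ⟨x⟩ = 9.8910 / 3.1450.
⟨x⟩ = 3.1450.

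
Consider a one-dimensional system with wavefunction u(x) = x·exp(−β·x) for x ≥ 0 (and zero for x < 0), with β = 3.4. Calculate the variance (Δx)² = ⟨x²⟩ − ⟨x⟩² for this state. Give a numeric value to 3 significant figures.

Compute ⟨x⟩ and ⟨x²⟩ separately, then (Δx)² = ⟨x²⟩ − ⟨x⟩².
Every integrand reduces to terms xʲ·e^(−2βx) on [0, ∞); use ∫₀^∞ xʲ·e^(−2βx) dx = j!/(2β)^(j+1).
Normalization: ∫|u|² dx = 0.0063607.
⟨x⟩ = 0.44118 and ⟨x²⟩ = 0.25952.
(Δx)² = 0.25952 − (0.44118)² = 0.064879.

0.0649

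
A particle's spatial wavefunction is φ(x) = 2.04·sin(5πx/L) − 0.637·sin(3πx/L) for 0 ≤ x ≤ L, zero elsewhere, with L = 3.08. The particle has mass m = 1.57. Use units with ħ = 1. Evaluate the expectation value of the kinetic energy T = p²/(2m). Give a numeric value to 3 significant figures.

T = −(ħ²/2m) d²/dx², so ⟨T⟩ = −(ħ²/2m) ∫ φ*·φ'' dx / ∫|φ|² dx; with m = 1.57.
d²/dx² sin(jπx/L) = −(jπ/L)²·sin(jπx/L); on 0 ≤ x ≤ L, ∫sin²(jπx/L) dx = L/2 and ∫sin(jπx/L)·sin(lπx/L) dx = 0 for j ≠ l, so only diagonal terms survive in ∫|φ|² and ∫φ·φ″; ∫φ·φ′ dx = [φ²/2] between the walls = 0.
State is unnormalized: ∫|φ|² dx = 7.0337, and ∫φ*·(−ħ²/2m · φ'') dx = 54.951, so ⟨T⟩ = 54.951 / 7.0337.
⟨T⟩ = 7.8124.

7.81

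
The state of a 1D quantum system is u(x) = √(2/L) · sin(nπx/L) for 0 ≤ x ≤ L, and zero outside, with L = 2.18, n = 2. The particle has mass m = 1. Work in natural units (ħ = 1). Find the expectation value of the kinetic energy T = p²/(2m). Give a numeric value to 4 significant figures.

4.154

T = −(ħ²/2m) d²/dx², so ⟨T⟩ = −(ħ²/2m) ∫ u*·u'' dx; with m = 1.
d/dx sin(nπx/L) = (nπ/L)·cos(nπx/L) and d²/dx² sin(nπx/L) = −(nπ/L)²·sin(nπx/L); on 0 ≤ x ≤ L, ∫sin²(nπx/L) dx = L/2 and ∫sin(nπx/L)·cos(nπx/L) dx = 0.
⟨T⟩ = 4.1535.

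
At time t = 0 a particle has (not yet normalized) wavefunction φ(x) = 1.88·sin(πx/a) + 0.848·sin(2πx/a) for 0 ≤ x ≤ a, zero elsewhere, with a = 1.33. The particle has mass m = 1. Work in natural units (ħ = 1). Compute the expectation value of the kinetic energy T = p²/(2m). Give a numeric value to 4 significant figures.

4.205

T = −(ħ²/2m) d²/dx², so ⟨T⟩ = −(ħ²/2m) ∫ φ*·φ'' dx / ∫|φ|² dx; with m = 1.
d²/dx² sin(jπx/a) = −(jπ/a)²·sin(jπx/a); on 0 ≤ x ≤ a, ∫sin²(jπx/a) dx = a/2 and ∫sin(jπx/a)·sin(lπx/a) dx = 0 for j ≠ l, so only diagonal terms survive in ∫|φ|² and ∫φ·φ″; ∫φ·φ′ dx = [φ²/2] between the walls = 0.
State is unnormalized: ∫|φ|² dx = 2.8286, and ∫φ*·(−ħ²/2m · φ'') dx = 11.893, so ⟨T⟩ = 11.893 / 2.8286.
⟨T⟩ = 4.2047.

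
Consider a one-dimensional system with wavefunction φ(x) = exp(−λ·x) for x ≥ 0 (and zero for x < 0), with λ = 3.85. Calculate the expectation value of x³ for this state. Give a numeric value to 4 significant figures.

0.01314

⟨x³⟩ = ∫ x³·|φ|² dx / ∫|φ|² dx (integrals over the domain).
Every integrand reduces to terms xʲ·e^(−2λx) on [0, ∞); use ∫₀^∞ xʲ·e^(−2λx) dx = j!/(2λ)^(j+1).
State is unnormalized: ∫|φ|² dx = 0.12987, and ∫φ*·x³·φ dx = 0.0017068, so ⟨x³⟩ = 0.0017068 / 0.12987.
⟨x³⟩ = 0.013143.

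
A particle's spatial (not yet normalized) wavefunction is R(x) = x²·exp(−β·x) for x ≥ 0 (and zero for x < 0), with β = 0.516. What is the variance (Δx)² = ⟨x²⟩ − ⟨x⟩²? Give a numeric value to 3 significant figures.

4.69

Compute ⟨x⟩ and ⟨x²⟩ separately, then (Δx)² = ⟨x²⟩ − ⟨x⟩².
Every integrand reduces to terms xʲ·e^(−2βx) on [0, ∞); use ∫₀^∞ xʲ·e^(−2βx) dx = j!/(2β)^(j+1).
Normalization: ∫|R|² dx = 20.503.
⟨x⟩ = 4.8450 and ⟨x²⟩ = 28.168.
(Δx)² = 28.168 − (4.8450)² = 4.6947.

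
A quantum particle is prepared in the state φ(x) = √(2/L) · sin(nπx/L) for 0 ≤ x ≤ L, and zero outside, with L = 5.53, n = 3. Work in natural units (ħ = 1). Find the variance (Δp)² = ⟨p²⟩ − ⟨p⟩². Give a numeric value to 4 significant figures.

2.905

Compute ⟨p⟩ and ⟨p²⟩ separately; (Δp)² = ⟨p²⟩ − ⟨p⟩².
d/dx sin(nπx/L) = (nπ/L)·cos(nπx/L) and d²/dx² sin(nπx/L) = −(nπ/L)²·sin(nπx/L); on 0 ≤ x ≤ L, ∫sin²(nπx/L) dx = L/2 and ∫sin(nπx/L)·cos(nπx/L) dx = 0.
⟨p⟩ = 0.0000 and ⟨p²⟩ = 2.9046.
(Δp)² = 2.9046 − (0.0000)² = 2.9046.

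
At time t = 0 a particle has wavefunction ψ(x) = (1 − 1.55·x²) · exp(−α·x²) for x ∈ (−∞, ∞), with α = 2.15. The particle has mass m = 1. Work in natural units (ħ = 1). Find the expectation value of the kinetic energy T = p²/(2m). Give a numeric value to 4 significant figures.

T = −(ħ²/2m) d²/dx², so ⟨T⟩ = −(ħ²/2m) ∫ ψ*·ψ'' dx / ∫|ψ|² dx; with m = 1.
Expand each integrand as polynomial × e^(−2αx²) and use ∫x^(2j)·e^(−2αx²) dx = (2j−1)!!/(4α)^j · √(π/(2α)), odd powers → 0; here √(π/(2α)) = 0.85475. Differentiate with the product rule, d/dx e^(−αx²) = −2αx·e^(−αx²).
State is unnormalized: ∫|ψ|² dx = 0.62994, and ∫ψ*·(−ħ²/2m · ψ'') dx = 1.4590, so ⟨T⟩ = 1.4590 / 0.62994.
⟨T⟩ = 2.3161.

2.316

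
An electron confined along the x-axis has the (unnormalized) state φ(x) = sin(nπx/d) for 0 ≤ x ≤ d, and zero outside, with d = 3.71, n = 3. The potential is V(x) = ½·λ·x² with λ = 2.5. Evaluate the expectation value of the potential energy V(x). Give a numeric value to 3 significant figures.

5.64

⟨V⟩ = ∫ V(x)·|φ|² dx / ∫|φ|² dx.
With sin²θ = (1 − cos2θ)/2 on 0 ≤ x ≤ d: ∫sin²(nπx/d) dx = d/2, ∫x·sin²(nπx/d) dx = d²/4, ∫x²·sin²(nπx/d) dx = d³·(1/6 − 1/(4n²π²)); higher powers xᵏ the same way, integrating xᵏ·cos(2nπx/d) by parts.
State is unnormalized: ∫|φ|² dx = 1.8550, and ∫φ*·V(x)·φ dx = 10.459, so ⟨V⟩ = 10.459 / 1.8550.
⟨V⟩ = 5.6382.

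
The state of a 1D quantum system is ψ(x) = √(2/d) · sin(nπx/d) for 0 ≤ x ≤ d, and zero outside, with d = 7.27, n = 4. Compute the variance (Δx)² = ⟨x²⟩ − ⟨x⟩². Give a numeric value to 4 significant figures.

Compute ⟨x⟩ and ⟨x²⟩ separately, then (Δx)² = ⟨x²⟩ − ⟨x⟩².
With sin²θ = (1 − cos2θ)/2 on 0 ≤ x ≤ d: ∫sin²(nπx/d) dx = d/2, ∫x·sin²(nπx/d) dx = d²/4, ∫x²·sin²(nπx/d) dx = d³·(1/6 − 1/(4n²π²)); higher powers xᵏ the same way, integrating xᵏ·cos(2nπx/d) by parts.
⟨x⟩ = 3.6350 and ⟨x²⟩ = 17.450.
(Δx)² = 17.450 − (3.6350)² = 4.2371.

4.237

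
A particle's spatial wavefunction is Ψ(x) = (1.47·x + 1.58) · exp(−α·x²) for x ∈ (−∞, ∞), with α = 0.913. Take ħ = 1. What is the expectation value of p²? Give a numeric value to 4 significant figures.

p² Ψ = −ħ² d²Ψ/dx²; ⟨p²⟩ = −ħ² ∫ Ψ*·Ψ'' dx / ∫|Ψ|² dx.
Expand each integrand as polynomial × e^(−2αx²) and use ∫x^(2j)·e^(−2αx²) dx = (2j−1)!!/(4α)^j · √(π/(2α)), odd powers → 0; here √(π/(2α)) = 1.3117. Differentiate with the product rule, d/dx e^(−αx²) = −2αx·e^(−αx²).
State is unnormalized: ∫|Ψ|² dx = 4.0506, and ∫Ψ*·(−ħ² Ψ'') dx = 5.1154, so ⟨p²⟩ = 5.1154 / 4.0506.
⟨p²⟩ = 1.2629.

1.263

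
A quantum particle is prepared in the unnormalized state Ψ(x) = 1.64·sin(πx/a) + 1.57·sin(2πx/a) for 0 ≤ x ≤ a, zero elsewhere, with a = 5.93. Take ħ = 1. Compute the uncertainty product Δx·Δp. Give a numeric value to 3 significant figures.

Δx = √(⟨x²⟩−⟨x⟩²), Δp = √(⟨p²⟩−⟨p⟩²).
On 0 ≤ x ≤ a (j ≠ l): ∫sin²(jπx/a) dx = a/2, ∫sin(jπx/a)·sin(lπx/a) dx = 0; diagonal moments ∫x·sin²(jπx/a) dx = a²/4, ∫x²·sin²(jπx/a) dx = a³·(1/6 − 1/(4j²π²)); cross terms ∫x·sin(jπx/a)·sin(lπx/a) dx = 0 for j + l even and −4jla²/(π²(j² − l²)²) for j + l odd, ∫x²·sin(jπx/a)·sin(lπx/a) dx = (−1)^(j+l)·4jla³/(π²(j² − l²)²); higher powers the same way via product-to-sum and parts. d²/dx² sin(jπx/a) = −(jπ/a)²·sin(jπx/a); on 0 ≤ x ≤ a, ∫sin²(jπx/a) dx = a/2 and ∫sin(jπx/a)·sin(lπx/a) dx = 0 for j ≠ l, so only diagonal terms survive in ∫|Ψ|² and ∫Ψ·Ψ″; ∫Ψ·Ψ′ dx = [Ψ²/2] between the walls = 0.
Normalization: ∫|Ψ|² dx = 15.283.
⟨x⟩ = 1.8979, ⟨x²⟩ = 4.2510 ⇒ Δx = 0.80566.
⟨p⟩ = 0.0000, ⟨p²⟩ = 0.68331 ⇒ Δp = 0.82663.
Δx·Δp = 0.66598.

0.666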